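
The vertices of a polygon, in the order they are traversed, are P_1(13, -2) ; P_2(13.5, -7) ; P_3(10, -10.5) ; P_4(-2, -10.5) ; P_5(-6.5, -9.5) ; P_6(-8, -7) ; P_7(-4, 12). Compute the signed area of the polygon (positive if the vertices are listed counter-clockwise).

-306.75

Σ = (-64) + (-71.75) + (-126) + (-49.25) + (-30.5) + (-124) + (-148) = -613.5
Signed area = Σ/2 = -306.75 (negative ⇒ clockwise traversal).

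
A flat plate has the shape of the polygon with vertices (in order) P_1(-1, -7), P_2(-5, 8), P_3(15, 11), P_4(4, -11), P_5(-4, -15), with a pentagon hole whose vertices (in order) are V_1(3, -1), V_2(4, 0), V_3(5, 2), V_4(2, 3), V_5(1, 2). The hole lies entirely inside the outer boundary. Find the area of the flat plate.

Outer boundary:
Apply the shoelace formula: 2A = Σ (x_i·y_{i+1} − x_{i+1}·y_i), indices taken mod 5.
Σ = (-43) + (-175) + (-209) + (-104) + (13) = -518
Area = |Σ|/2 = 259.
Hole:
Apply Gauss's area formula: 2A = Σ (x_i·y_{i+1} − x_{i+1}·y_i), indices taken mod 5.
V_1→V_2: (3)(0) − (4)(-1) = 4
V_2→V_3: (4)(2) − (5)(0) = 8
V_3→V_4: (5)(3) − (2)(2) = 11
V_4→V_5: (2)(2) − (1)(3) = 1
V_5→V_1: (1)(-1) − (3)(2) = -7
Σ = 17
Area = |Σ|/2 = 8.5.
Net area = 259 − 8.5 = 250.5.

250.5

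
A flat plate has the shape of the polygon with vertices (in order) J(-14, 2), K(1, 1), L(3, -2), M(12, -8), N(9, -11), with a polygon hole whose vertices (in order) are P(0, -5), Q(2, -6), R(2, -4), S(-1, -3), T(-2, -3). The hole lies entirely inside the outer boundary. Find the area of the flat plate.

103

Outer boundary:
Apply the shoelace (surveyor's) formula: 2A = Σ (x_i·y_{i+1} − x_{i+1}·y_i), indices taken mod 5.
J→K: (-14)(1) − (1)(2) = -16
K→L: (1)(-2) − (3)(1) = -5
L→M: (3)(-8) − (12)(-2) = 0
M→N: (12)(-11) − (9)(-8) = -60
N→J: (9)(2) − (-14)(-11) = -136
Σ = -217
Area = |Σ|/2 = 108.5.
Hole:
Apply the shoelace formula: 2A = Σ (x_i·y_{i+1} − x_{i+1}·y_i), indices taken mod 5.
Σ = (10) + (4) + (-10) + (-3) + (10) = 11
Area = |Σ|/2 = 5.5.
Net area = 108.5 − 5.5 = 103.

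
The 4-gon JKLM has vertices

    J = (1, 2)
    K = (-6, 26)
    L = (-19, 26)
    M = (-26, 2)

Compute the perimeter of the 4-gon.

90

|JK| = √((-7)² + (24)²) = √625 = 25
|KL| = √((-13)² + (0)²) = √169 = 13
|LM| = √((-7)² + (-24)²) = √625 = 25
|MJ| = √((27)² + (0)²) = √729 = 27
Perimeter = 25 + 13 + 25 + 27 = 90.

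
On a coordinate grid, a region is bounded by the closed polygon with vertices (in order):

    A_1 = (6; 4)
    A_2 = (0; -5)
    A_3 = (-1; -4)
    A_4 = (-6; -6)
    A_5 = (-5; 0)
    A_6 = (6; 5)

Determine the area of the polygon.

57

Σ = (-30) + (-5) + (-18) + (-30) + (-25) + (-6) = -114
Area = |Σ|/2 = 57.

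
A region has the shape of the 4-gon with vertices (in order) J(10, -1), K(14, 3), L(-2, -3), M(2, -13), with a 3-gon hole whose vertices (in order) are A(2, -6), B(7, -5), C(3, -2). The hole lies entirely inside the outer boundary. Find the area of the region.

Outer boundary:
J→K: (10)(3) − (14)(-1) = 44
K→L: (14)(-3) − (-2)(3) = -36
L→M: (-2)(-13) − (2)(-3) = 32
M→J: (2)(-1) − (10)(-13) = 128
Σ = 168
Area = |Σ|/2 = 84.
Hole:
Apply the shoelace (surveyor's) formula: 2A = Σ (x_i·y_{i+1} − x_{i+1}·y_i), indices taken mod 3.
Σ = (32) + (1) + (-14) = 19
Area = |Σ|/2 = 9.5.
Net area = 84 − 9.5 = 74.5.

74.5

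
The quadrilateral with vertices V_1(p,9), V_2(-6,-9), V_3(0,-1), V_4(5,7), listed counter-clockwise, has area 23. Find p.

The doubled signed area Σ (x_i y_{i+1} − x_{i+1} y_i) is linear in p.
With p=0 it equals 110; the coefficient of p is -16 (from the two edges through V_1).
So -16·p + 110 = 2·23 = 46 ⇒ p = 4.

4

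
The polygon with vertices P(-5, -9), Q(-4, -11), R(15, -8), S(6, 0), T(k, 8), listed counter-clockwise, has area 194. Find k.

The doubled signed area Σ (x_i y_{i+1} − x_{i+1} y_i) is linear in k.
With k=0 it equals 352; the coefficient of k is -9 (from the two edges through T).
So -9·k + 352 = 2·194 = 388 ⇒ k = -4.

-4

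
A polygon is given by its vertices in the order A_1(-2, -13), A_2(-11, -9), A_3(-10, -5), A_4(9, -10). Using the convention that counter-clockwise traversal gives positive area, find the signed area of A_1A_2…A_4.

Σ = (-125) + (-35) + (145) + (-137) = -152
Signed area = Σ/2 = -76 (negative ⇒ clockwise traversal).

-76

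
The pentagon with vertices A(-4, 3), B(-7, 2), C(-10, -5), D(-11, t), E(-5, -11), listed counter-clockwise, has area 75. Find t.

-15

The doubled signed area Σ (x_i y_{i+1} − x_{i+1} y_i) is linear in t.
With t=0 it equals 75; the coefficient of t is -5 (from the two edges through D).
So -5·t + 75 = 2·75 = 150 ⇒ t = -15.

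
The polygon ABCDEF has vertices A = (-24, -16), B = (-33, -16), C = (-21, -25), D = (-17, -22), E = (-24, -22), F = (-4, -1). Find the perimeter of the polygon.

90

|AB| = √((-9)² + (0)²) = √81 = 9
|BC| = √((12)² + (-9)²) = √225 = 15
|CD| = √((4)² + (3)²) = √25 = 5
|DE| = √((-7)² + (0)²) = √49 = 7
|EF| = √((20)² + (21)²) = √841 = 29
|FA| = √((-20)² + (-15)²) = √625 = 25
Perimeter = 9 + 15 + 5 + 7 + 29 + 25 = 90.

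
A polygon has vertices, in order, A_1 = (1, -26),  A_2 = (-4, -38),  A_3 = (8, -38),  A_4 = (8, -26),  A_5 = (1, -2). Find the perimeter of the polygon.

86

|A_1A_2| = √((-5)² + (-12)²) = √169 = 13
|A_2A_3| = √((12)² + (0)²) = √144 = 12
|A_3A_4| = √((0)² + (12)²) = √144 = 12
|A_4A_5| = √((-7)² + (24)²) = √625 = 25
|A_5A_1| = √((0)² + (-24)²) = √576 = 24
Perimeter = 13 + 12 + 12 + 25 + 24 = 86.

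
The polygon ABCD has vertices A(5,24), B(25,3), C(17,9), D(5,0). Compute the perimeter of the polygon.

78

|AB| = √((20)² + (-21)²) = √841 = 29
|BC| = √((-8)² + (6)²) = √100 = 10
|CD| = √((-12)² + (-9)²) = √225 = 15
|DA| = √((0)² + (24)²) = √576 = 24
Perimeter = 29 + 10 + 15 + 24 = 78.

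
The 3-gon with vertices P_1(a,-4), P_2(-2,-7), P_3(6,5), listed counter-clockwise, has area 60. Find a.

-10

Write out the shoelace sum; only the two edges meeting at P_1 involve a:
2·Area = [(6·(-4) − a·5) + (a·(-7) − (-2)·(-4))] + 32
       = -12·a + 0 = 120
⇒ a = -10.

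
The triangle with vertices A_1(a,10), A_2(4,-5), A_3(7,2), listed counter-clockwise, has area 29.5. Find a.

Write out the shoelace sum; only the two edges meeting at A_1 involve a:
2·Area = [(7·10 − a·2) + (a·(-5) − 4·10)] + 43
       = -7·a + 73 = 59
⇒ a = 2.

2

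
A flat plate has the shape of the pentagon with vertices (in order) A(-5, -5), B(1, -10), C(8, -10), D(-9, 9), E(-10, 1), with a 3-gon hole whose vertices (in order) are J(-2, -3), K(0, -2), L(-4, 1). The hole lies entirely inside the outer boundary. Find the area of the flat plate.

Outer boundary:
Apply the shoelace formula: 2A = Σ (x_i·y_{i+1} − x_{i+1}·y_i), indices taken mod 5.
A→B: (-5)(-10) − (1)(-5) = 55
B→C: (1)(-10) − (8)(-10) = 70
C→D: (8)(9) − (-9)(-10) = -18
D→E: (-9)(1) − (-10)(9) = 81
E→A: (-10)(-5) − (-5)(1) = 55
Σ = 243
Area = |Σ|/2 = 121.5.
Hole:
Cross-terms: 4, -8, 14  ⇒  Σ = 10
Area = |Σ|/2 = 5.
Net area = 121.5 − 5 = 116.5.

116.5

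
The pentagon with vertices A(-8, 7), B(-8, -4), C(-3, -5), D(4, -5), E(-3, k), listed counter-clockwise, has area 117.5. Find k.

10

Write out the shoelace sum; only the two edges meeting at E involve k:
2·Area = [(4·k − (-3)·(-5)) + ((-3)·7 − (-8)·k)] + 151
       = 12·k + 115 = 235
⇒ k = 10.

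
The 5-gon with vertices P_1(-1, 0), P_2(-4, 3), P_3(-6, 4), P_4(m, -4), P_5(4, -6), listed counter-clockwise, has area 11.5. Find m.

1

The doubled signed area Σ (x_i y_{i+1} − x_{i+1} y_i) is linear in m.
With m=0 it equals 33; the coefficient of m is -10 (from the two edges through P_4).
So -10·m + 33 = 2·11.5 = 23 ⇒ m = 1.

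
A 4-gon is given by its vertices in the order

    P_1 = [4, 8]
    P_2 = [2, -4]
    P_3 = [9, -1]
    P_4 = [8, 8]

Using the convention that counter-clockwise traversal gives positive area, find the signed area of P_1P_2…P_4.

Apply the surveyor's formula: 2A = Σ (x_i·y_{i+1} − x_{i+1}·y_i), indices taken mod 4.
Σ = (-32) + (34) + (80) + (32) = 114
Signed area = Σ/2 = 57 (positive ⇒ counter-clockwise traversal).

57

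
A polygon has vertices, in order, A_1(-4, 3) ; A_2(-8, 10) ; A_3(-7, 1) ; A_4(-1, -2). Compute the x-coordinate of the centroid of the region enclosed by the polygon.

-803/150

Apply the shoelace (surveyor's) formula. First the cross-terms c_i = x_i·y_{i+1} − x_{i+1}·y_i:
  -16, 62, 15, -11  ⇒  2A = 50, A = 25.
Then Σ (x_i + x_{i+1})·c_i = -803, so x̄ = -803 / (6·25) = -803/150.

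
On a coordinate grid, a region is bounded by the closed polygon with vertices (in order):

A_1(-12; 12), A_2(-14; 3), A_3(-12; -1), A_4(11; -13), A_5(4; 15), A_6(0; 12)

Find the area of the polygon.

A_1→A_2: (-12)(3) − (-14)(12) = 132
A_2→A_3: (-14)(-1) − (-12)(3) = 50
A_3→A_4: (-12)(-13) − (11)(-1) = 167
A_4→A_5: (11)(15) − (4)(-13) = 217
A_5→A_6: (4)(12) − (0)(15) = 48
A_6→A_1: (0)(12) − (-12)(12) = 144
Σ = 758
Area = |Σ|/2 = 379.

379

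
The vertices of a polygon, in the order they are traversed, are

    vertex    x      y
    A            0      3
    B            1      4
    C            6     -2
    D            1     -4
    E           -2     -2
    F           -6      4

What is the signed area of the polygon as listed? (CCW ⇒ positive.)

Apply the shoelace formula: 2A = Σ (x_i·y_{i+1} − x_{i+1}·y_i), indices taken mod 6.
Σ = (-3) + (-26) + (-22) + (-10) + (-20) + (-18) = -99
Signed area = Σ/2 = -49.5 (negative ⇒ clockwise traversal).

-49.5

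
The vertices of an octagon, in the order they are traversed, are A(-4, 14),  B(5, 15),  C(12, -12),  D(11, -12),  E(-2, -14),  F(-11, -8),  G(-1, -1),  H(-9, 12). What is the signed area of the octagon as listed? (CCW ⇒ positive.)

-397

Apply the surveyor's formula: 2A = Σ (x_i·y_{i+1} − x_{i+1}·y_i), indices taken mod 8.
A→B: (-4)(15) − (5)(14) = -130
B→C: (5)(-12) − (12)(15) = -240
C→D: (12)(-12) − (11)(-12) = -12
D→E: (11)(-14) − (-2)(-12) = -178
E→F: (-2)(-8) − (-11)(-14) = -138
F→G: (-11)(-1) − (-1)(-8) = 3
G→H: (-1)(12) − (-9)(-1) = -21
H→A: (-9)(14) − (-4)(12) = -78
Σ = -794
Signed area = Σ/2 = -397 (negative ⇒ clockwise traversal).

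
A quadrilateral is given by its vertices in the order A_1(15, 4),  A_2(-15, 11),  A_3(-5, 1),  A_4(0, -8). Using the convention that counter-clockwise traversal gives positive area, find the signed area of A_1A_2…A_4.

Cross-terms: 225, 40, 40, 120  ⇒  Σ = 425
Signed area = Σ/2 = 212.5 (positive ⇒ counter-clockwise traversal).

212.5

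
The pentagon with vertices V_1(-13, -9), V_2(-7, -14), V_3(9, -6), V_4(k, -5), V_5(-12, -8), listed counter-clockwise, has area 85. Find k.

Write out the shoelace sum; only the two edges meeting at V_4 involve k:
2·Area = [(9·(-5) − k·(-6)) + (k·(-8) − (-12)·(-5))] + 291
       = -2·k + 186 = 170
⇒ k = 8.

8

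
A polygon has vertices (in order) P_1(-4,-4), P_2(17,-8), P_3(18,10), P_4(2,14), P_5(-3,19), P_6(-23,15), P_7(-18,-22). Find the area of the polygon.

939

Σ = (100) + (314) + (232) + (80) + (392) + (776) + (-16) = 1878
Area = |Σ|/2 = 939.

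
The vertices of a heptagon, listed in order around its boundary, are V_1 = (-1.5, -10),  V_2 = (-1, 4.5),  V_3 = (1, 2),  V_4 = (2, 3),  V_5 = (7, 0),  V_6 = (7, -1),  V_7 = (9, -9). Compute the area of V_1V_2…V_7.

Apply the surveyor's formula: 2A = Σ (x_i·y_{i+1} − x_{i+1}·y_i), indices taken mod 7.
Σ = (-16.75) + (-6.5) + (-1) + (-21) + (-7) + (-54) + (-103.5) = -209.75
Area = |Σ|/2 = 104.875.

104.875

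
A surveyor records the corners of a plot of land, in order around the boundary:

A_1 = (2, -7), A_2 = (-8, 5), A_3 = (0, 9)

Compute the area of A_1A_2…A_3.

68

Apply the shoelace formula: 2A = Σ (x_i·y_{i+1} − x_{i+1}·y_i), indices taken mod 3.
Cross-terms: -46, -72, -18  ⇒  Σ = -136
Area = |Σ|/2 = 68.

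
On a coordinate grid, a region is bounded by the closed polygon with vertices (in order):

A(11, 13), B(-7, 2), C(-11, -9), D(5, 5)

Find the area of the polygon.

Apply the shoelace formula: 2A = Σ (x_i·y_{i+1} − x_{i+1}·y_i), indices taken mod 4.
A→B: (11)(2) − (-7)(13) = 113
B→C: (-7)(-9) − (-11)(2) = 85
C→D: (-11)(5) − (5)(-9) = -10
D→A: (5)(13) − (11)(5) = 10
Σ = 198
Area = |Σ|/2 = 99.

99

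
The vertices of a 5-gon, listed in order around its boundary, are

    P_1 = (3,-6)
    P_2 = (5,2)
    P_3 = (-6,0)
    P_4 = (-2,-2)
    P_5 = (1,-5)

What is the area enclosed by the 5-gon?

P_1→P_2: (3)(2) − (5)(-6) = 36
P_2→P_3: (5)(0) − (-6)(2) = 12
P_3→P_4: (-6)(-2) − (-2)(0) = 12
P_4→P_5: (-2)(-5) − (1)(-2) = 12
P_5→P_1: (1)(-6) − (3)(-5) = 9
Σ = 81
Area = |Σ|/2 = 40.5.

40.5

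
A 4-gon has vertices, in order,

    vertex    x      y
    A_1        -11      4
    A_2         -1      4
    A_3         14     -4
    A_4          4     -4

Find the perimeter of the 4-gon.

54

|A_1A_2| = √((10)² + (0)²) = √100 = 10
|A_2A_3| = √((15)² + (-8)²) = √289 = 17
|A_3A_4| = √((-10)² + (0)²) = √100 = 10
|A_4A_1| = √((-15)² + (8)²) = √289 = 17
Perimeter = 10 + 17 + 10 + 17 = 54.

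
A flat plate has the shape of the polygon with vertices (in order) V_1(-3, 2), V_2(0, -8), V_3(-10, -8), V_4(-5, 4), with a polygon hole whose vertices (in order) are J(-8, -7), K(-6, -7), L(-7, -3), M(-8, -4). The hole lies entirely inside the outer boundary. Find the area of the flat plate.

61.5

Outer boundary:
Cross-terms: 24, -80, -80, 2  ⇒  Σ = -134
Area = |Σ|/2 = 67.
Hole:
Apply the shoelace (surveyor's) formula: 2A = Σ (x_i·y_{i+1} − x_{i+1}·y_i), indices taken mod 4.
J→K: (-8)(-7) − (-6)(-7) = 14
K→L: (-6)(-3) − (-7)(-7) = -31
L→M: (-7)(-4) − (-8)(-3) = 4
M→J: (-8)(-7) − (-8)(-4) = 24
Σ = 11
Area = |Σ|/2 = 5.5.
Net area = 67 − 5.5 = 61.5.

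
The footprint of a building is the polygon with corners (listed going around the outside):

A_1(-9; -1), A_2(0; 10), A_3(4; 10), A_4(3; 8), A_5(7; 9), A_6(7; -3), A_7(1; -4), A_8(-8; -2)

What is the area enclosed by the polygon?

A_1→A_2: (-9)(10) − (0)(-1) = -90
A_2→A_3: (0)(10) − (4)(10) = -40
A_3→A_4: (4)(8) − (3)(10) = 2
A_4→A_5: (3)(9) − (7)(8) = -29
A_5→A_6: (7)(-3) − (7)(9) = -84
A_6→A_7: (7)(-4) − (1)(-3) = -25
A_7→A_8: (1)(-2) − (-8)(-4) = -34
A_8→A_1: (-8)(-1) − (-9)(-2) = -10
Σ = -310
Area = |Σ|/2 = 155.

155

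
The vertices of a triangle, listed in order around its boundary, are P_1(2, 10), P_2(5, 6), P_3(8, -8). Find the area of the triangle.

15

Σ = (-38) + (-88) + (96) = -30
Area = |Σ|/2 = 15.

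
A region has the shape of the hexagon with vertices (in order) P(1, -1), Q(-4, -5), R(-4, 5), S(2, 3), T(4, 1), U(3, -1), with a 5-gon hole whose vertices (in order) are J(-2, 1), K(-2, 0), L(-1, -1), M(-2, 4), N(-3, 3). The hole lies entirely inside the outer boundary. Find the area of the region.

41.5

Outer boundary:
Apply the surveyor's formula: 2A = Σ (x_i·y_{i+1} − x_{i+1}·y_i), indices taken mod 6.
Σ = (-9) + (-40) + (-22) + (-10) + (-7) + (-2) = -90
Area = |Σ|/2 = 45.
Hole:
Apply the shoelace (surveyor's) formula: 2A = Σ (x_i·y_{i+1} − x_{i+1}·y_i), indices taken mod 5.
Σ = (2) + (2) + (-6) + (6) + (3) = 7
Area = |Σ|/2 = 3.5.
Net area = 45 − 3.5 = 41.5.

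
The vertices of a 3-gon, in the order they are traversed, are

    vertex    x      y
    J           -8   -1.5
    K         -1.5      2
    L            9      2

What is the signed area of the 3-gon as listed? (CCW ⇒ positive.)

-18.375

Apply Gauss's area formula: 2A = Σ (x_i·y_{i+1} − x_{i+1}·y_i), indices taken mod 3.
J→K: (-8)(2) − (-1.5)(-1.5) = -18.25
K→L: (-1.5)(2) − (9)(2) = -21
L→J: (9)(-1.5) − (-8)(2) = 2.5
Σ = -36.75
Signed area = Σ/2 = -18.375 (negative ⇒ clockwise traversal).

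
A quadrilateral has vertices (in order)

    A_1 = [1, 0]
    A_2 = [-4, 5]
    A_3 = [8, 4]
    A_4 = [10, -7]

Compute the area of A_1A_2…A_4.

70

Σ = (5) + (-56) + (-96) + (7) = -140
Area = |Σ|/2 = 70.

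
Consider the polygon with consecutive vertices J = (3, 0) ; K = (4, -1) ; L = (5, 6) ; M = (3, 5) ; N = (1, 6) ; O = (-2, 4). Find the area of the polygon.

Apply the surveyor's formula: 2A = Σ (x_i·y_{i+1} − x_{i+1}·y_i), indices taken mod 6.
J→K: (3)(-1) − (4)(0) = -3
K→L: (4)(6) − (5)(-1) = 29
L→M: (5)(5) − (3)(6) = 7
M→N: (3)(6) − (1)(5) = 13
N→O: (1)(4) − (-2)(6) = 16
O→J: (-2)(0) − (3)(4) = -12
Σ = 50
Area = |Σ|/2 = 25.

25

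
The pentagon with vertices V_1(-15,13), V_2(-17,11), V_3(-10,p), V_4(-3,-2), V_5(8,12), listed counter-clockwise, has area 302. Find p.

Write out the shoelace sum; only the two edges meeting at V_3 involve p:
2·Area = [((-17)·p − (-10)·11) + ((-10)·(-2) − (-3)·p)] + 320
       = -14·p + 450 = 604
⇒ p = -11.

-11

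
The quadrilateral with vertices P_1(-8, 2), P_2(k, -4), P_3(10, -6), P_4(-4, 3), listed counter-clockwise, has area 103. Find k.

Write out the shoelace sum; only the two edges meeting at P_2 involve k:
2·Area = [((-8)·(-4) − k·2) + (k·(-6) − 10·(-4))] + 22
       = -8·k + 94 = 206
⇒ k = -14.

-14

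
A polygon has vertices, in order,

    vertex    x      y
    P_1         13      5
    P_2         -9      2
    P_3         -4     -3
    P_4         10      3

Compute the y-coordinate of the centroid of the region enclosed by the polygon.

Apply the shoelace (surveyor's) formula. First the cross-terms c_i = x_i·y_{i+1} − x_{i+1}·y_i:
  71, 35, 18, 11  ⇒  2A = 135, A = 67.5.
Then Σ (y_i + y_{i+1})·c_i = 550, so ȳ = 550 / (6·67.5) = 110/81.

110/81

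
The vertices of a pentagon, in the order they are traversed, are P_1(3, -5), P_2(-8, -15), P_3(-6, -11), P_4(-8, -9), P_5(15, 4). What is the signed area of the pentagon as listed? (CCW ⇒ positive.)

Apply the shoelace formula: 2A = Σ (x_i·y_{i+1} − x_{i+1}·y_i), indices taken mod 5.
Σ = (-85) + (-2) + (-34) + (103) + (-87) = -105
Signed area = Σ/2 = -52.5 (negative ⇒ clockwise traversal).

-52.5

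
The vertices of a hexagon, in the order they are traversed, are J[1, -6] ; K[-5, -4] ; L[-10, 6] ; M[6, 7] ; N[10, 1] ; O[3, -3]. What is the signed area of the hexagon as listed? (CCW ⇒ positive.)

Cross-terms: -34, -70, -106, -64, -33, -15  ⇒  Σ = -322
Signed area = Σ/2 = -161 (negative ⇒ clockwise traversal).

-161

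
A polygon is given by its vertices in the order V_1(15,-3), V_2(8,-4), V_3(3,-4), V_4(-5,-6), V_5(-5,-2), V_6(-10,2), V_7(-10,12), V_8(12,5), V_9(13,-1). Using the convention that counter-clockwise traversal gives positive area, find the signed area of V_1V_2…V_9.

-269.5

Apply Gauss's area formula: 2A = Σ (x_i·y_{i+1} − x_{i+1}·y_i), indices taken mod 9.
V_1→V_2: (15)(-4) − (8)(-3) = -36
V_2→V_3: (8)(-4) − (3)(-4) = -20
V_3→V_4: (3)(-6) − (-5)(-4) = -38
V_4→V_5: (-5)(-2) − (-5)(-6) = -20
V_5→V_6: (-5)(2) − (-10)(-2) = -30
V_6→V_7: (-10)(12) − (-10)(2) = -100
V_7→V_8: (-10)(5) − (12)(12) = -194
V_8→V_9: (12)(-1) − (13)(5) = -77
V_9→V_1: (13)(-3) − (15)(-1) = -24
Σ = -539
Signed area = Σ/2 = -269.5 (negative ⇒ clockwise traversal).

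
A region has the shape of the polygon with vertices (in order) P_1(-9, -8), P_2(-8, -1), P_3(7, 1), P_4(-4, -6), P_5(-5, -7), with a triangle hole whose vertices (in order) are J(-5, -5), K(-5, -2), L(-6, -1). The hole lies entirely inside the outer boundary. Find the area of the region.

58

Outer boundary:
Apply the shoelace formula: 2A = Σ (x_i·y_{i+1} − x_{i+1}·y_i), indices taken mod 5.
P_1→P_2: (-9)(-1) − (-8)(-8) = -55
P_2→P_3: (-8)(1) − (7)(-1) = -1
P_3→P_4: (7)(-6) − (-4)(1) = -38
P_4→P_5: (-4)(-7) − (-5)(-6) = -2
P_5→P_1: (-5)(-8) − (-9)(-7) = -23
Σ = -119
Area = |Σ|/2 = 59.5.
Hole:
Σ = (-15) + (-7) + (25) = 3
Area = |Σ|/2 = 1.5.
Net area = 59.5 − 1.5 = 58.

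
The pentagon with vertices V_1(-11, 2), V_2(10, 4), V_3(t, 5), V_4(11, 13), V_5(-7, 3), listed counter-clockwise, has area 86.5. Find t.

11

The doubled signed area Σ (x_i y_{i+1} − x_{i+1} y_i) is linear in t.
With t=0 it equals 74; the coefficient of t is 9 (from the two edges through V_3).
So 9·t + 74 = 2·86.5 = 173 ⇒ t = 11.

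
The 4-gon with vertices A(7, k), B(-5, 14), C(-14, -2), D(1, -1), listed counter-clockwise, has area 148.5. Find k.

The doubled signed area Σ (x_i y_{i+1} − x_{i+1} y_i) is linear in k.
With k=0 it equals 327; the coefficient of k is 6 (from the two edges through A).
So 6·k + 327 = 2·148.5 = 297 ⇒ k = -5.

-5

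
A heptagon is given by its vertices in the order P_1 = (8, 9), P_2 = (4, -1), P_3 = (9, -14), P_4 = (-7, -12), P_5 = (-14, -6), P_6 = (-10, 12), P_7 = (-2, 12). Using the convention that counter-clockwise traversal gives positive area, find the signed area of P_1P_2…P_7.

-430.5

Σ = (-44) + (-47) + (-206) + (-126) + (-228) + (-96) + (-114) = -861
Signed area = Σ/2 = -430.5 (negative ⇒ clockwise traversal).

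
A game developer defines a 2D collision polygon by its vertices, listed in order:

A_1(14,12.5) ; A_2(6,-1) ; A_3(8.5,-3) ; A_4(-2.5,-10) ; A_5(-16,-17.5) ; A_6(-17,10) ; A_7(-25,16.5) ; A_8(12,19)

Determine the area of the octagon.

792.125

Apply the shoelace formula: 2A = Σ (x_i·y_{i+1} − x_{i+1}·y_i), indices taken mod 8.
A_1→A_2: (14)(-1) − (6)(12.5) = -89
A_2→A_3: (6)(-3) − (8.5)(-1) = -9.5
A_3→A_4: (8.5)(-10) − (-2.5)(-3) = -92.5
A_4→A_5: (-2.5)(-17.5) − (-16)(-10) = -116.25
A_5→A_6: (-16)(10) − (-17)(-17.5) = -457.5
A_6→A_7: (-17)(16.5) − (-25)(10) = -30.5
A_7→A_8: (-25)(19) − (12)(16.5) = -673
A_8→A_1: (12)(12.5) − (14)(19) = -116
Σ = -1584.25
Area = |Σ|/2 = 792.125.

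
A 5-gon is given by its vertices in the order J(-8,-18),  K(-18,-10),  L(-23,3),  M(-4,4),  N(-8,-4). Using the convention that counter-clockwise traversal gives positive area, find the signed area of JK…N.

-224

Σ = (-244) + (-284) + (-80) + (48) + (112) = -448
Signed area = Σ/2 = -224 (negative ⇒ clockwise traversal).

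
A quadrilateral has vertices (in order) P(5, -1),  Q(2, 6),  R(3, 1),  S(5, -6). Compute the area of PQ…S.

9

Apply Gauss's area formula: 2A = Σ (x_i·y_{i+1} − x_{i+1}·y_i), indices taken mod 4.
Σ = (32) + (-16) + (-23) + (25) = 18
Area = |Σ|/2 = 9.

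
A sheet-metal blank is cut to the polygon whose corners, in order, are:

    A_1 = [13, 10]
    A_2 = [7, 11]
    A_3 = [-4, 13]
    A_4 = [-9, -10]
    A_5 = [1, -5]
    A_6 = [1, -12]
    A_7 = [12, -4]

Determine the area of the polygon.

362.5

Apply the surveyor's formula: 2A = Σ (x_i·y_{i+1} − x_{i+1}·y_i), indices taken mod 7.
Σ = (73) + (135) + (157) + (55) + (-7) + (140) + (172) = 725
Area = |Σ|/2 = 362.5.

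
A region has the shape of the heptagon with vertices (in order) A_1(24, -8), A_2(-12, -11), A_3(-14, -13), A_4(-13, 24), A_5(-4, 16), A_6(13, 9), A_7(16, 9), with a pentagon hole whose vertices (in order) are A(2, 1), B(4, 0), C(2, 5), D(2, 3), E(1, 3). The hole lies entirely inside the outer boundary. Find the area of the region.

Outer boundary:
A_1→A_2: (24)(-11) − (-12)(-8) = -360
A_2→A_3: (-12)(-13) − (-14)(-11) = 2
A_3→A_4: (-14)(24) − (-13)(-13) = -505
A_4→A_5: (-13)(16) − (-4)(24) = -112
A_5→A_6: (-4)(9) − (13)(16) = -244
A_6→A_7: (13)(9) − (16)(9) = -27
A_7→A_1: (16)(-8) − (24)(9) = -344
Σ = -1590
Area = |Σ|/2 = 795.
Hole:
Apply the surveyor's formula: 2A = Σ (x_i·y_{i+1} − x_{i+1}·y_i), indices taken mod 5.
A→B: (2)(0) − (4)(1) = -4
B→C: (4)(5) − (2)(0) = 20
C→D: (2)(3) − (2)(5) = -4
D→E: (2)(3) − (1)(3) = 3
E→A: (1)(1) − (2)(3) = -5
Σ = 10
Area = |Σ|/2 = 5.
Net area = 795 − 5 = 790.

790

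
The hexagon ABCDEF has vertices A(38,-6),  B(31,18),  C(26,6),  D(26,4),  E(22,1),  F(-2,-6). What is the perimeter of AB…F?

|AB| = √((-7)² + (24)²) = √625 = 25
|BC| = √((-5)² + (-12)²) = √169 = 13
|CD| = √((0)² + (-2)²) = √4 = 2
|DE| = √((-4)² + (-3)²) = √25 = 5
|EF| = √((-24)² + (-7)²) = √625 = 25
|FA| = √((40)² + (0)²) = √1600 = 40
Perimeter = 25 + 13 + 2 + 5 + 25 + 40 = 110.

110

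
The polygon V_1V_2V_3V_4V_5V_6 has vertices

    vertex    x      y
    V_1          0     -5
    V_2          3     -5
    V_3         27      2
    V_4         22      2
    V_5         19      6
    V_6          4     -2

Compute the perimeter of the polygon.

|V_1V_2| = √((3)² + (0)²) = √9 = 3
|V_2V_3| = √((24)² + (7)²) = √625 = 25
|V_3V_4| = √((-5)² + (0)²) = √25 = 5
|V_4V_5| = √((-3)² + (4)²) = √25 = 5
|V_5V_6| = √((-15)² + (-8)²) = √289 = 17
|V_6V_1| = √((-4)² + (-3)²) = √25 = 5
Perimeter = 3 + 25 + 5 + 5 + 17 + 5 = 60.

60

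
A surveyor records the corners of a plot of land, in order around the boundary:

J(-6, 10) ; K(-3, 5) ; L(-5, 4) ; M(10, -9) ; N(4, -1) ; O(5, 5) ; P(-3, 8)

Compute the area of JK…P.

71

Apply the shoelace formula: 2A = Σ (x_i·y_{i+1} − x_{i+1}·y_i), indices taken mod 7.
Σ = (0) + (13) + (5) + (26) + (25) + (55) + (18) = 142
Area = |Σ|/2 = 71.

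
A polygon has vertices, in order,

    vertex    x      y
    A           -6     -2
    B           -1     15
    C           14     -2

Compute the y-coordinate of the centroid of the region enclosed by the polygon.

Apply Gauss's area formula. First the cross-terms c_i = x_i·y_{i+1} − x_{i+1}·y_i:
  -92, -208, -40  ⇒  2A = -340, A = -170.
Then Σ (y_i + y_{i+1})·c_i = -3740, so ȳ = -3740 / (6·(-170)) = 11/3.

11/3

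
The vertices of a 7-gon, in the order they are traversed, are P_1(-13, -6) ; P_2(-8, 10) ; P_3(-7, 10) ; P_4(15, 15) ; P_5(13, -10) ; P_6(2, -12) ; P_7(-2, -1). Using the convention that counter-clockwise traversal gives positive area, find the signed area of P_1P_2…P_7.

Apply the shoelace formula: 2A = Σ (x_i·y_{i+1} − x_{i+1}·y_i), indices taken mod 7.
Cross-terms: -178, -10, -255, -345, -136, -26, -1  ⇒  Σ = -951
Signed area = Σ/2 = -475.5 (negative ⇒ clockwise traversal).

-475.5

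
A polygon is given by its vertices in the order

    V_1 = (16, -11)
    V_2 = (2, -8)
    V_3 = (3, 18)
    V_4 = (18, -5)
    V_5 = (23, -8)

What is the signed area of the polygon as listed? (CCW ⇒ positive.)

Apply the shoelace formula: 2A = Σ (x_i·y_{i+1} − x_{i+1}·y_i), indices taken mod 5.
V_1→V_2: (16)(-8) − (2)(-11) = -106
V_2→V_3: (2)(18) − (3)(-8) = 60
V_3→V_4: (3)(-5) − (18)(18) = -339
V_4→V_5: (18)(-8) − (23)(-5) = -29
V_5→V_1: (23)(-11) − (16)(-8) = -125
Σ = -539
Signed area = Σ/2 = -269.5 (negative ⇒ clockwise traversal).

-269.5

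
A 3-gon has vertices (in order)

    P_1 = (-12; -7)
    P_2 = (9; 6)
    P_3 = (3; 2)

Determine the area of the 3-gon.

Σ = (-9) + (0) + (3) = -6
Area = |Σ|/2 = 3.

3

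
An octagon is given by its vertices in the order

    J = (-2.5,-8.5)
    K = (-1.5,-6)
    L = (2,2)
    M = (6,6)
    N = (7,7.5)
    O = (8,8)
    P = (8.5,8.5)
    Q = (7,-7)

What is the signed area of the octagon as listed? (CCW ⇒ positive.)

-92.875

J→K: (-2.5)(-6) − (-1.5)(-8.5) = 2.25
K→L: (-1.5)(2) − (2)(-6) = 9
L→M: (2)(6) − (6)(2) = 0
M→N: (6)(7.5) − (7)(6) = 3
N→O: (7)(8) − (8)(7.5) = -4
O→P: (8)(8.5) − (8.5)(8) = 0
P→Q: (8.5)(-7) − (7)(8.5) = -119
Q→J: (7)(-8.5) − (-2.5)(-7) = -77
Σ = -185.75
Signed area = Σ/2 = -92.875 (negative ⇒ clockwise traversal).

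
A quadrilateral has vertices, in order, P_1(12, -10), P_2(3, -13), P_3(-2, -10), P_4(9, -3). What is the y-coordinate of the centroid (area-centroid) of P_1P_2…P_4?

Apply the shoelace formula. First the cross-terms c_i = x_i·y_{i+1} − x_{i+1}·y_i:
  -126, -56, 96, -54  ⇒  2A = -140, A = -70.
Then Σ (y_i + y_{i+1})·c_i = 3640, so ȳ = 3640 / (6·(-70)) = -26/3.

-26/3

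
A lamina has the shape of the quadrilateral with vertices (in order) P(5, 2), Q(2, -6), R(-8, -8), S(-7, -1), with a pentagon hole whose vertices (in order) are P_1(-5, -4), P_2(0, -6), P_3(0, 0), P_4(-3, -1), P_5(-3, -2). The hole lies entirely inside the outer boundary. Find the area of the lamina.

Outer boundary:
Apply Gauss's area formula: 2A = Σ (x_i·y_{i+1} − x_{i+1}·y_i), indices taken mod 4.
P→Q: (5)(-6) − (2)(2) = -34
Q→R: (2)(-8) − (-8)(-6) = -64
R→S: (-8)(-1) − (-7)(-8) = -48
S→P: (-7)(2) − (5)(-1) = -9
Σ = -155
Area = |Σ|/2 = 77.5.
Hole:
Apply Gauss's area formula: 2A = Σ (x_i·y_{i+1} − x_{i+1}·y_i), indices taken mod 5.
Σ = (30) + (0) + (0) + (3) + (2) = 35
Area = |Σ|/2 = 17.5.
Net area = 77.5 − 17.5 = 60.

60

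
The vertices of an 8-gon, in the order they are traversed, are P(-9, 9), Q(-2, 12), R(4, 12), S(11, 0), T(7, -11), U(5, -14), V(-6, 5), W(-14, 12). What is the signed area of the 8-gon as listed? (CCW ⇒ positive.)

-268.5

Cross-terms: -90, -72, -132, -121, -43, -59, -2, -18  ⇒  Σ = -537
Signed area = Σ/2 = -268.5 (negative ⇒ clockwise traversal).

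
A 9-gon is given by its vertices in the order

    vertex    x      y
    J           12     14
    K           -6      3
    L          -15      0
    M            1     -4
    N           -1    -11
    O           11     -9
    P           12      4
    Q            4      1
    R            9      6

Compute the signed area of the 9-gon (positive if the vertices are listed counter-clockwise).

Cross-terms: 120, 45, 60, -15, 130, 152, -4, 15, 54  ⇒  Σ = 557
Signed area = Σ/2 = 278.5 (positive ⇒ counter-clockwise traversal).

278.5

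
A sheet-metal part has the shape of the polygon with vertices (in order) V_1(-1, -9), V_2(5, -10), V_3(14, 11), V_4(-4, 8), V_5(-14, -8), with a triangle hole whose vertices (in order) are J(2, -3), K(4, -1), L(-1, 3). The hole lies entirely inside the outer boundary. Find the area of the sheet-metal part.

325

Outer boundary:
Cross-terms: 55, 195, 156, 144, 118  ⇒  Σ = 668
Area = |Σ|/2 = 334.
Hole:
Apply the shoelace (surveyor's) formula: 2A = Σ (x_i·y_{i+1} − x_{i+1}·y_i), indices taken mod 3.
J→K: (2)(-1) − (4)(-3) = 10
K→L: (4)(3) − (-1)(-1) = 11
L→J: (-1)(-3) − (2)(3) = -3
Σ = 18
Area = |Σ|/2 = 9.
Net area = 334 − 9 = 325.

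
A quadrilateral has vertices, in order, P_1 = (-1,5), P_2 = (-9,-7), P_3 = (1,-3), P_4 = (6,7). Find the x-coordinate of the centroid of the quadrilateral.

Apply the surveyor's formula. First the cross-terms c_i = x_i·y_{i+1} − x_{i+1}·y_i:
  52, 34, 25, 37  ⇒  2A = 148, A = 74.
Then Σ (x_i + x_{i+1})·c_i = -432, so x̄ = -432 / (6·74) = -36/37.

-36/37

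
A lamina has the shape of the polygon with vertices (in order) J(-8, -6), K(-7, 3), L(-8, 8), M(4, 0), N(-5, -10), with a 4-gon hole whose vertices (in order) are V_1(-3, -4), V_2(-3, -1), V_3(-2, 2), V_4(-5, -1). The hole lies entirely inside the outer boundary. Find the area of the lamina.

104

Outer boundary:
Cross-terms: -66, -32, -32, -40, -50  ⇒  Σ = -220
Area = |Σ|/2 = 110.
Hole:
Apply the shoelace (surveyor's) formula: 2A = Σ (x_i·y_{i+1} − x_{i+1}·y_i), indices taken mod 4.
V_1→V_2: (-3)(-1) − (-3)(-4) = -9
V_2→V_3: (-3)(2) − (-2)(-1) = -8
V_3→V_4: (-2)(-1) − (-5)(2) = 12
V_4→V_1: (-5)(-4) − (-3)(-1) = 17
Σ = 12
Area = |Σ|/2 = 6.
Net area = 110 − 6 = 104.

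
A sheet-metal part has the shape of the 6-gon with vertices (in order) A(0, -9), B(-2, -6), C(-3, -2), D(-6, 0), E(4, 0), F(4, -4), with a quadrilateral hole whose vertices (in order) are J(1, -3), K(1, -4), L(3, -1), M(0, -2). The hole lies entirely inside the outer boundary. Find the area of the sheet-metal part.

45

Outer boundary:
Σ = (-18) + (-14) + (-12) + (0) + (-16) + (-36) = -96
Area = |Σ|/2 = 48.
Hole:
Apply the shoelace (surveyor's) formula: 2A = Σ (x_i·y_{i+1} − x_{i+1}·y_i), indices taken mod 4.
Cross-terms: -1, 11, -6, 2  ⇒  Σ = 6
Area = |Σ|/2 = 3.
Net area = 48 − 3 = 45.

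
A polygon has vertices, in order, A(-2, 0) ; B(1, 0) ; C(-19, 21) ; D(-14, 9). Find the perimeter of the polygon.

60

|AB| = √((3)² + (0)²) = √9 = 3
|BC| = √((-20)² + (21)²) = √841 = 29
|CD| = √((5)² + (-12)²) = √169 = 13
|DA| = √((12)² + (-9)²) = √225 = 15
Perimeter = 3 + 29 + 13 + 15 = 60.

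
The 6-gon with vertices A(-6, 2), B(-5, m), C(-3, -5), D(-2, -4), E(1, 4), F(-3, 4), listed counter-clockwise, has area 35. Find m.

-1

Write out the shoelace sum; only the two edges meeting at B involve m:
2·Area = [((-6)·m − (-5)·2) + ((-5)·(-5) − (-3)·m)] + 32
       = -3·m + 67 = 70
⇒ m = -1.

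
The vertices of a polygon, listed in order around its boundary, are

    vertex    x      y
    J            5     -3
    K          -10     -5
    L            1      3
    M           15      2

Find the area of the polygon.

89

J→K: (5)(-5) − (-10)(-3) = -55
K→L: (-10)(3) − (1)(-5) = -25
L→M: (1)(2) − (15)(3) = -43
M→J: (15)(-3) − (5)(2) = -55
Σ = -178
Area = |Σ|/2 = 89.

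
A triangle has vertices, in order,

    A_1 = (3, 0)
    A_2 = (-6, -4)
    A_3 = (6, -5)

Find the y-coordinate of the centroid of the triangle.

-3

Apply the surveyor's formula. First the cross-terms c_i = x_i·y_{i+1} − x_{i+1}·y_i:
  -12, 54, 15  ⇒  2A = 57, A = 28.5.
Then Σ (y_i + y_{i+1})·c_i = -513, so ȳ = -513 / (6·28.5) = -3.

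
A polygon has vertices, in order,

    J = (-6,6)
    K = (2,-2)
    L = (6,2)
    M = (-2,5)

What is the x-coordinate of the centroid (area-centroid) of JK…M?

10/17

Apply the shoelace (surveyor's) formula. First the cross-terms c_i = x_i·y_{i+1} − x_{i+1}·y_i:
  0, 16, 34, 18  ⇒  2A = 68, A = 34.
Then Σ (x_i + x_{i+1})·c_i = 120, so x̄ = 120 / (6·34) = 10/17.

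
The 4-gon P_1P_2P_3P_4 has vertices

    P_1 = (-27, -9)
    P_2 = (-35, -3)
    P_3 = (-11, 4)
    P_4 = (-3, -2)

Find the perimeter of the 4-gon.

|P_1P_2| = √((-8)² + (6)²) = √100 = 10
|P_2P_3| = √((24)² + (7)²) = √625 = 25
|P_3P_4| = √((8)² + (-6)²) = √100 = 10
|P_4P_1| = √((-24)² + (-7)²) = √625 = 25
Perimeter = 10 + 25 + 10 + 25 = 70.

70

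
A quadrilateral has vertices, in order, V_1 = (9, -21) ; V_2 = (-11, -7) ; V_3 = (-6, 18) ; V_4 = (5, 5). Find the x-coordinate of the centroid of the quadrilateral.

Apply Gauss's area formula. First the cross-terms c_i = x_i·y_{i+1} − x_{i+1}·y_i:
  -294, -240, -120, -150  ⇒  2A = -804, A = -402.
Then Σ (x_i + x_{i+1})·c_i = 2688, so x̄ = 2688 / (6·(-402)) = -224/201.

-224/201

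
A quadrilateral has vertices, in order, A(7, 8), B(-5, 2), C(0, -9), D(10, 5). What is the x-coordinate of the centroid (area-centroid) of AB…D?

Apply the surveyor's formula. First the cross-terms c_i = x_i·y_{i+1} − x_{i+1}·y_i:
  54, 45, 90, 45  ⇒  2A = 234, A = 117.
Then Σ (x_i + x_{i+1})·c_i = 1548, so x̄ = 1548 / (6·117) = 86/39.

86/39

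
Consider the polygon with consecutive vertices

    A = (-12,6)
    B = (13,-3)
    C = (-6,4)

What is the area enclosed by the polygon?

Apply Gauss's area formula: 2A = Σ (x_i·y_{i+1} − x_{i+1}·y_i), indices taken mod 3.
Σ = (-42) + (34) + (12) = 4
Area = |Σ|/2 = 2.

2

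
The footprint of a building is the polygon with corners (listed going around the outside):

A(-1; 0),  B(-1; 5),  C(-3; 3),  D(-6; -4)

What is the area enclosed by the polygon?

16.5

Apply the surveyor's formula: 2A = Σ (x_i·y_{i+1} − x_{i+1}·y_i), indices taken mod 4.
A→B: (-1)(5) − (-1)(0) = -5
B→C: (-1)(3) − (-3)(5) = 12
C→D: (-3)(-4) − (-6)(3) = 30
D→A: (-6)(0) − (-1)(-4) = -4
Σ = 33
Area = |Σ|/2 = 16.5.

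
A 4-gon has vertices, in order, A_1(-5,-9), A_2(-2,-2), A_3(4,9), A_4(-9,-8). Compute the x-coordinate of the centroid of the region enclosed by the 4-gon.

Apply the surveyor's formula. First the cross-terms c_i = x_i·y_{i+1} − x_{i+1}·y_i:
  -8, -10, 49, 41  ⇒  2A = 72, A = 36.
Then Σ (x_i + x_{i+1})·c_i = -783, so x̄ = -783 / (6·36) = -3.625.

-3.625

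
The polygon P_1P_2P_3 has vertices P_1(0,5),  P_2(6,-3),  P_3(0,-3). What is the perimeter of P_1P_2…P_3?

24

|P_1P_2| = √((6)² + (-8)²) = √100 = 10
|P_2P_3| = √((-6)² + (0)²) = √36 = 6
|P_3P_1| = √((0)² + (8)²) = √64 = 8
Perimeter = 10 + 6 + 8 = 24.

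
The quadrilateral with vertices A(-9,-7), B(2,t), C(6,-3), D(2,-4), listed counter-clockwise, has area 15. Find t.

-6

The doubled signed area Σ (x_i y_{i+1} − x_{i+1} y_i) is linear in t.
With t=0 it equals -60; the coefficient of t is -15 (from the two edges through B).
So -15·t + -60 = 2·15 = 30 ⇒ t = -6.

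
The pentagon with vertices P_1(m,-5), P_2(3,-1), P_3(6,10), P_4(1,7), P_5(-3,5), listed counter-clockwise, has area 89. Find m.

-9

The doubled signed area Σ (x_i y_{i+1} − x_{i+1} y_i) is linear in m.
With m=0 it equals 124; the coefficient of m is -6 (from the two edges through P_1).
So -6·m + 124 = 2·89 = 178 ⇒ m = -9.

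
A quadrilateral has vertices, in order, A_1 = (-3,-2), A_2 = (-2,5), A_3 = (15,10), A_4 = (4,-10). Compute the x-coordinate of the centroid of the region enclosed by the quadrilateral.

14/3

Apply the shoelace (surveyor's) formula. First the cross-terms c_i = x_i·y_{i+1} − x_{i+1}·y_i:
  -19, -95, -190, -38  ⇒  2A = -342, A = -171.
Then Σ (x_i + x_{i+1})·c_i = -4788, so x̄ = -4788 / (6·(-171)) = 14/3.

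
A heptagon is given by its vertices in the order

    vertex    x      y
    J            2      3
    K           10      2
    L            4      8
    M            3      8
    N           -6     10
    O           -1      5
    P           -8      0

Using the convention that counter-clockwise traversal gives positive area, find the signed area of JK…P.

Apply the surveyor's formula: 2A = Σ (x_i·y_{i+1} − x_{i+1}·y_i), indices taken mod 7.
Cross-terms: -26, 72, 8, 78, -20, 40, -24  ⇒  Σ = 128
Signed area = Σ/2 = 64 (positive ⇒ counter-clockwise traversal).

64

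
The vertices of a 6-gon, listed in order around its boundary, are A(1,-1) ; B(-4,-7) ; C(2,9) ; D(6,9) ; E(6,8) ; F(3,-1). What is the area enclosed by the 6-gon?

53.5

Apply the shoelace (surveyor's) formula: 2A = Σ (x_i·y_{i+1} − x_{i+1}·y_i), indices taken mod 6.
Σ = (-11) + (-22) + (-36) + (-6) + (-30) + (-2) = -107
Area = |Σ|/2 = 53.5.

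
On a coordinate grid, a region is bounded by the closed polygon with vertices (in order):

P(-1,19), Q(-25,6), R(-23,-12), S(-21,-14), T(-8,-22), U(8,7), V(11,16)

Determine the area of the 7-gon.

Apply the surveyor's formula: 2A = Σ (x_i·y_{i+1} − x_{i+1}·y_i), indices taken mod 7.
Σ = (469) + (438) + (70) + (350) + (120) + (51) + (225) = 1723
Area = |Σ|/2 = 861.5.

861.5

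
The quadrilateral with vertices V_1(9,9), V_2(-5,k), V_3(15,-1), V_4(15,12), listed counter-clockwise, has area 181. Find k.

Write out the shoelace sum; only the two edges meeting at V_2 involve k:
2·Area = [(9·k − (-5)·9) + ((-5)·(-1) − 15·k)] + 222
       = -6·k + 272 = 362
⇒ k = -15.

-15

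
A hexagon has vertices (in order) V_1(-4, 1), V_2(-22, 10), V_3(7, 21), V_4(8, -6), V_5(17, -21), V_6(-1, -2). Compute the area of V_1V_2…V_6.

Apply the shoelace (surveyor's) formula: 2A = Σ (x_i·y_{i+1} − x_{i+1}·y_i), indices taken mod 6.
Σ = (-18) + (-532) + (-210) + (-66) + (-55) + (-9) = -890
Area = |Σ|/2 = 445.

445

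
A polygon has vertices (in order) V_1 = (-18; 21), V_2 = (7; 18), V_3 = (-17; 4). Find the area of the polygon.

Cross-terms: -471, 334, -285  ⇒  Σ = -422
Area = |Σ|/2 = 211.

211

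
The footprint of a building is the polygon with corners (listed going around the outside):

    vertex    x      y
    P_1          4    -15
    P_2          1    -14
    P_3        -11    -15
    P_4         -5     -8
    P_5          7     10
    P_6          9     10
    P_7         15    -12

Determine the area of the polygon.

Apply the shoelace (surveyor's) formula: 2A = Σ (x_i·y_{i+1} − x_{i+1}·y_i), indices taken mod 7.
Σ = (-41) + (-169) + (13) + (6) + (-20) + (-258) + (-177) = -646
Area = |Σ|/2 = 323.

323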